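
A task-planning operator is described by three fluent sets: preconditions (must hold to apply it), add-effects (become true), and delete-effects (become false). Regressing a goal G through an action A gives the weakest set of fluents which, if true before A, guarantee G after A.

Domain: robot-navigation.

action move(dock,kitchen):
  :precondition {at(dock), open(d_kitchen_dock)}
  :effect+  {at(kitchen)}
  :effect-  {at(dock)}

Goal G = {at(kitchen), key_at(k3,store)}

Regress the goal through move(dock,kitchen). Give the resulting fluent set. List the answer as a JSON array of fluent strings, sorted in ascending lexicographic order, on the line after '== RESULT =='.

Regress:
  G ∩ del = {}  (empty — regression defined)
  G \ add = {at(kitchen), key_at(k3,store)} \ {at(kitchen)} = {key_at(k3,store)}
  ∪ pre   = {key_at(k3,store)} ∪ {at(dock), open(d_kitchen_dock)}
          = {at(dock), key_at(k3,store), open(d_kitchen_dock)}

== RESULT ==
["at(dock)", "key_at(k3,store)", "open(d_kitchen_dock)"]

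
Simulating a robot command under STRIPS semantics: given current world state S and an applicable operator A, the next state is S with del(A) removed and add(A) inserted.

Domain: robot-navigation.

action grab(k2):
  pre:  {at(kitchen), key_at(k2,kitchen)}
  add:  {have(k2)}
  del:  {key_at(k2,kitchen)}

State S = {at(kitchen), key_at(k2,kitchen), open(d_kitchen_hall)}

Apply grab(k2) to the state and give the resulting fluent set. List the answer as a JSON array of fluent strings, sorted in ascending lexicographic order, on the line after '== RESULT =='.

Compute (S \ del) ∪ add:
  pre ⊆ S: {at(kitchen), key_at(k2,kitchen)} ⊆ S  — applicable
  S \ del = {at(kitchen), open(d_kitchen_hall)}
  ∪ add   = {at(kitchen), have(k2), open(d_kitchen_hall)}

== RESULT ==
["at(kitchen)", "have(k2)", "open(d_kitchen_hall)"]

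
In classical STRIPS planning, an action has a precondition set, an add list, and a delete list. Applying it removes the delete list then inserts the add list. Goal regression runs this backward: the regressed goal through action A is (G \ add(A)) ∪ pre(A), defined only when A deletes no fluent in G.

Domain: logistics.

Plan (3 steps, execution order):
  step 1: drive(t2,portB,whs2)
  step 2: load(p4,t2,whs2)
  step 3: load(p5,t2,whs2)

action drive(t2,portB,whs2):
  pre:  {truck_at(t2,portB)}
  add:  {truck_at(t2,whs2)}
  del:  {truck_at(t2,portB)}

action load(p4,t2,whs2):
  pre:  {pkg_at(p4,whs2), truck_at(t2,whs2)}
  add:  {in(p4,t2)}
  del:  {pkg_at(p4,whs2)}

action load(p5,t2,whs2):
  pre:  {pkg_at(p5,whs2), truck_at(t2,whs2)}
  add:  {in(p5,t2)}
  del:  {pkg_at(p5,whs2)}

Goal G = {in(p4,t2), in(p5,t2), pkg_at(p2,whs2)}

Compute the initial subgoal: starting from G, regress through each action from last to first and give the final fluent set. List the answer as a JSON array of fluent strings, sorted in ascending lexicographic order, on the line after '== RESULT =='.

Work backward from the goal:
  through step 3 (load(p5,t2,whs2)): drop {in(p5,t2)}, keep {in(p4,t2), pkg_at(p2,whs2)}, require {pkg_at(p5,whs2), truck_at(t2,whs2)}
    → {in(p4,t2), pkg_at(p2,whs2), pkg_at(p5,whs2), truck_at(t2,whs2)}
  through step 2 (load(p4,t2,whs2)): drop {in(p4,t2)}, keep {pkg_at(p2,whs2), pkg_at(p5,whs2), truck_at(t2,whs2)}, require {pkg_at(p4,whs2), truck_at(t2,whs2)}
    → {pkg_at(p2,whs2), pkg_at(p4,whs2), pkg_at(p5,whs2), truck_at(t2,whs2)}
  through step 1 (drive(t2,portB,whs2)): drop {truck_at(t2,whs2)}, keep {pkg_at(p2,whs2), pkg_at(p4,whs2), pkg_at(p5,whs2)}, require {truck_at(t2,portB)}
    → {pkg_at(p2,whs2), pkg_at(p4,whs2), pkg_at(p5,whs2), truck_at(t2,portB)}

== RESULT ==
["pkg_at(p2,whs2)", "pkg_at(p4,whs2)", "pkg_at(p5,whs2)", "truck_at(t2,portB)"]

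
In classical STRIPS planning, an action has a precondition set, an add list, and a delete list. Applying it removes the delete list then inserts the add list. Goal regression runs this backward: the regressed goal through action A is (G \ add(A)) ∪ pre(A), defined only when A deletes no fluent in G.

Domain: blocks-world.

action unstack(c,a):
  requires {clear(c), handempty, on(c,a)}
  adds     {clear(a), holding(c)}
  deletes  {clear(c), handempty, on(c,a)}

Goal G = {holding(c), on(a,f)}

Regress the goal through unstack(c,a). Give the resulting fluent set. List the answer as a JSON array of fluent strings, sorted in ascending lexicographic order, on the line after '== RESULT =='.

Compute (G \ add) ∪ pre:
  G ∩ del = {}  (empty — regression defined)
  G \ add = {holding(c), on(a,f)} \ {clear(a), holding(c)} = {on(a,f)}
  ∪ pre   = {on(a,f)} ∪ {clear(c), handempty, on(c,a)}
          = {clear(c), handempty, on(a,f), on(c,a)}

== RESULT ==
["clear(c)", "handempty", "on(a,f)", "on(c,a)"]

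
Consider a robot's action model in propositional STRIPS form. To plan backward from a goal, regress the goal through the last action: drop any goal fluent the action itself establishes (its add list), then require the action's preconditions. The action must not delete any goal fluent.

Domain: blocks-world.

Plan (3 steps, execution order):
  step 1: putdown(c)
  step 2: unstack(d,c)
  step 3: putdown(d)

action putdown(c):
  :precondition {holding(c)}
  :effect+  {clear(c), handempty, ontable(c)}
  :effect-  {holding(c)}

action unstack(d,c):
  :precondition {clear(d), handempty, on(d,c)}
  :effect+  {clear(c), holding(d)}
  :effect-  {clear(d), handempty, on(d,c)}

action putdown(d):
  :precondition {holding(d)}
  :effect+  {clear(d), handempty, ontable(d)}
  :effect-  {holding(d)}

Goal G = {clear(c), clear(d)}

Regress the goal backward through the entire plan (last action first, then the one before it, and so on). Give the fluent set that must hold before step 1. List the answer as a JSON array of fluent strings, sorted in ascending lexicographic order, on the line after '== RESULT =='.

Regress step by step:
  through step 3 (putdown(d)): drop {clear(d)}, keep {clear(c)}, require {holding(d)}
    → {clear(c), holding(d)}
  through step 2 (unstack(d,c)): drop {clear(c), holding(d)}, keep {}, require {clear(d), handempty, on(d,c)}
    → {clear(d), handempty, on(d,c)}
  through step 1 (putdown(c)): drop {handempty}, keep {clear(d), on(d,c)}, require {holding(c)}
    → {clear(d), holding(c), on(d,c)}

== RESULT ==
["clear(d)", "holding(c)", "on(d,c)"]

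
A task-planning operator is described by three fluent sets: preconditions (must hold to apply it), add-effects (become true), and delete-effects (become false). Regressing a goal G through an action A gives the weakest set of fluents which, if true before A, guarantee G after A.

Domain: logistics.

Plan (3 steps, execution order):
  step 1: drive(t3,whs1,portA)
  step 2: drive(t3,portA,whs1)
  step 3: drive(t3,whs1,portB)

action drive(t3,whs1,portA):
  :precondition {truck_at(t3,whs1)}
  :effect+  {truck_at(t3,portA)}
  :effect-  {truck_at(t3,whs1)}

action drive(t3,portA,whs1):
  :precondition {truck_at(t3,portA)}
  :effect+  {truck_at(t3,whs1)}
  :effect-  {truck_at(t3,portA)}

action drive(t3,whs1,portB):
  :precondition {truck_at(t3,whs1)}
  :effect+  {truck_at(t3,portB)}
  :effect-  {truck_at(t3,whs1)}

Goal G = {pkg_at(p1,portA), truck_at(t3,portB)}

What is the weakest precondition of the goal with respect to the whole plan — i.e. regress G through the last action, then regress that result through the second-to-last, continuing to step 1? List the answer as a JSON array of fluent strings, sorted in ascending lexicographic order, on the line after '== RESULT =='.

Regress step by step:
  through step 3 (drive(t3,whs1,portB)): drop {truck_at(t3,portB)}, keep {pkg_at(p1,portA)}, require {truck_at(t3,whs1)}
    → {pkg_at(p1,portA), truck_at(t3,whs1)}
  through step 2 (drive(t3,portA,whs1)): drop {truck_at(t3,whs1)}, keep {pkg_at(p1,portA)}, require {truck_at(t3,portA)}
    → {pkg_at(p1,portA), truck_at(t3,portA)}
  through step 1 (drive(t3,whs1,portA)): drop {truck_at(t3,portA)}, keep {pkg_at(p1,portA)}, require {truck_at(t3,whs1)}
    → {pkg_at(p1,portA), truck_at(t3,whs1)}

== RESULT ==
["pkg_at(p1,portA)", "truck_at(t3,whs1)"]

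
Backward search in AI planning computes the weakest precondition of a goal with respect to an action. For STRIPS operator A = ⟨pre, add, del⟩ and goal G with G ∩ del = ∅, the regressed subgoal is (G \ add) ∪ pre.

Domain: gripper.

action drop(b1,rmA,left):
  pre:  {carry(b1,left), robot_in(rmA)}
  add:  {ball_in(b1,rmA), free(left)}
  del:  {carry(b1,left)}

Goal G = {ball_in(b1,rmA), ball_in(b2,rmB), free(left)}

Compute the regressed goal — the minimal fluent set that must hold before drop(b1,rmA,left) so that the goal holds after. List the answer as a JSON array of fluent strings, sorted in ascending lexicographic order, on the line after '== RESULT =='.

Regress:
  G ∩ del = {}  (empty — regression defined)
  G \ add = {ball_in(b1,rmA), ball_in(b2,rmB), free(left)} \ {ball_in(b1,rmA), free(left)} = {ball_in(b2,rmB)}
  ∪ pre   = {ball_in(b2,rmB)} ∪ {carry(b1,left), robot_in(rmA)}
          = {ball_in(b2,rmB), carry(b1,left), robot_in(rmA)}

== RESULT ==
["ball_in(b2,rmB)", "carry(b1,left)", "robot_in(rmA)"]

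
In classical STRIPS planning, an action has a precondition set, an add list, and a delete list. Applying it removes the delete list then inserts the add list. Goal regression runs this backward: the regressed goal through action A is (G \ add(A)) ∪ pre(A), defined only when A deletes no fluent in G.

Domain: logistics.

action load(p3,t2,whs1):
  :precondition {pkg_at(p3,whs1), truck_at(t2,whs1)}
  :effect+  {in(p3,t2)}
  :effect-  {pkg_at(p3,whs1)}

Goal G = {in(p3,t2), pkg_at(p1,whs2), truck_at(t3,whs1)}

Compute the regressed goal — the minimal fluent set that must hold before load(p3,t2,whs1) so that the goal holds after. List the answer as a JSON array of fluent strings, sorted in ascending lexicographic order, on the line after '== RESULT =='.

Regress:
  G ∩ del = {}  (empty — regression defined)
  G \ add = {in(p3,t2), pkg_at(p1,whs2), truck_at(t3,whs1)} \ {in(p3,t2)} = {pkg_at(p1,whs2), truck_at(t3,whs1)}
  ∪ pre   = {pkg_at(p1,whs2), truck_at(t3,whs1)} ∪ {pkg_at(p3,whs1), truck_at(t2,whs1)}
          = {pkg_at(p1,whs2), pkg_at(p3,whs1), truck_at(t2,whs1), truck_at(t3,whs1)}

== RESULT ==
["pkg_at(p1,whs2)", "pkg_at(p3,whs1)", "truck_at(t2,whs1)", "truck_at(t3,whs1)"]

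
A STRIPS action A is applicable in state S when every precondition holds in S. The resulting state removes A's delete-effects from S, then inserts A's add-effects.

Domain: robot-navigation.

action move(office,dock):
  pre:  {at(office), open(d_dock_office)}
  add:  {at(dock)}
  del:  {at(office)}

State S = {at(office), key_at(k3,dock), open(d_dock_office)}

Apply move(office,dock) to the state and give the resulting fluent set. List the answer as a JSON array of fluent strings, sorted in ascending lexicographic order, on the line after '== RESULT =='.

Compute (S \ del) ∪ add:
  pre ⊆ S: {at(office), open(d_dock_office)} ⊆ S  — applicable
  S \ del = {key_at(k3,dock), open(d_dock_office)}
  ∪ add   = {at(dock), key_at(k3,dock), open(d_dock_office)}

== RESULT ==
["at(dock)", "key_at(k3,dock)", "open(d_dock_office)"]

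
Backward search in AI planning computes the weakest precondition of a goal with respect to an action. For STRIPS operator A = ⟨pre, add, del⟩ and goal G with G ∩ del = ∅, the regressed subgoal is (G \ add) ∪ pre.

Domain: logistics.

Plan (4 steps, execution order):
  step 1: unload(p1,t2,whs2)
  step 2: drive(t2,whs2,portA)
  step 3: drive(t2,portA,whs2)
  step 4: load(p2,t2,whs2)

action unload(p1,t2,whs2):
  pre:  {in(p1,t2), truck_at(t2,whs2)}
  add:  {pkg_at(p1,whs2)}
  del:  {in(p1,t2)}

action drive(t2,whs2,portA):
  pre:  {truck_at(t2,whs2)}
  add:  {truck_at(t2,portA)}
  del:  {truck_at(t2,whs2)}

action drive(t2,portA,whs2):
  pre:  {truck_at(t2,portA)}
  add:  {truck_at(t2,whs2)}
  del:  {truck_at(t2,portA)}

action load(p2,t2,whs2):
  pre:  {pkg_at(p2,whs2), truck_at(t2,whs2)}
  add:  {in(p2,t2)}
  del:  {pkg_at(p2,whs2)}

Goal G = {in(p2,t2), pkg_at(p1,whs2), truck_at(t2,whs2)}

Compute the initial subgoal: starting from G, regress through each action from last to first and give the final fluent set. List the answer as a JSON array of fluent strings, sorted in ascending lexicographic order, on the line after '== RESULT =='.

Regress step by step:
  through step 4 (load(p2,t2,whs2)): drop {in(p2,t2)}, keep {pkg_at(p1,whs2), truck_at(t2,whs2)}, require {pkg_at(p2,whs2), truck_at(t2,whs2)}
    → {pkg_at(p1,whs2), pkg_at(p2,whs2), truck_at(t2,whs2)}
  through step 3 (drive(t2,portA,whs2)): drop {truck_at(t2,whs2)}, keep {pkg_at(p1,whs2), pkg_at(p2,whs2)}, require {truck_at(t2,portA)}
    → {pkg_at(p1,whs2), pkg_at(p2,whs2), truck_at(t2,portA)}
  through step 2 (drive(t2,whs2,portA)): drop {truck_at(t2,portA)}, keep {pkg_at(p1,whs2), pkg_at(p2,whs2)}, require {truck_at(t2,whs2)}
    → {pkg_at(p1,whs2), pkg_at(p2,whs2), truck_at(t2,whs2)}
  through step 1 (unload(p1,t2,whs2)): drop {pkg_at(p1,whs2)}, keep {pkg_at(p2,whs2), truck_at(t2,whs2)}, require {in(p1,t2), truck_at(t2,whs2)}
    → {in(p1,t2), pkg_at(p2,whs2), truck_at(t2,whs2)}

== RESULT ==
["in(p1,t2)", "pkg_at(p2,whs2)", "truck_at(t2,whs2)"]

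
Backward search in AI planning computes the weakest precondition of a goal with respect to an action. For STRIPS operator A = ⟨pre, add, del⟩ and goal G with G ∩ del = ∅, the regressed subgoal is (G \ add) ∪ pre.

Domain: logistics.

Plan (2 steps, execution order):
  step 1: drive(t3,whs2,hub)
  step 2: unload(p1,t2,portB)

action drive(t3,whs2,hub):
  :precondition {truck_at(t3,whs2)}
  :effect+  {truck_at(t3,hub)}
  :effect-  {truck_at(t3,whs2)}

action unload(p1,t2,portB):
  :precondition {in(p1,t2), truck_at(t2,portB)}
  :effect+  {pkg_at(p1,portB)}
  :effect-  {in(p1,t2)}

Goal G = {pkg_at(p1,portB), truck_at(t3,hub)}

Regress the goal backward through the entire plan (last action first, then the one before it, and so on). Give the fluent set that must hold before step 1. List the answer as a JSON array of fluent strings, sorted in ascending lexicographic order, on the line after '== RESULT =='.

Regress step by step:
  through step 2 (unload(p1,t2,portB)): drop {pkg_at(p1,portB)}, keep {truck_at(t3,hub)}, require {in(p1,t2), truck_at(t2,portB)}
    → {in(p1,t2), truck_at(t2,portB), truck_at(t3,hub)}
  through step 1 (drive(t3,whs2,hub)): drop {truck_at(t3,hub)}, keep {in(p1,t2), truck_at(t2,portB)}, require {truck_at(t3,whs2)}
    → {in(p1,t2), truck_at(t2,portB), truck_at(t3,whs2)}

== RESULT ==
["in(p1,t2)", "truck_at(t2,portB)", "truck_at(t3,whs2)"]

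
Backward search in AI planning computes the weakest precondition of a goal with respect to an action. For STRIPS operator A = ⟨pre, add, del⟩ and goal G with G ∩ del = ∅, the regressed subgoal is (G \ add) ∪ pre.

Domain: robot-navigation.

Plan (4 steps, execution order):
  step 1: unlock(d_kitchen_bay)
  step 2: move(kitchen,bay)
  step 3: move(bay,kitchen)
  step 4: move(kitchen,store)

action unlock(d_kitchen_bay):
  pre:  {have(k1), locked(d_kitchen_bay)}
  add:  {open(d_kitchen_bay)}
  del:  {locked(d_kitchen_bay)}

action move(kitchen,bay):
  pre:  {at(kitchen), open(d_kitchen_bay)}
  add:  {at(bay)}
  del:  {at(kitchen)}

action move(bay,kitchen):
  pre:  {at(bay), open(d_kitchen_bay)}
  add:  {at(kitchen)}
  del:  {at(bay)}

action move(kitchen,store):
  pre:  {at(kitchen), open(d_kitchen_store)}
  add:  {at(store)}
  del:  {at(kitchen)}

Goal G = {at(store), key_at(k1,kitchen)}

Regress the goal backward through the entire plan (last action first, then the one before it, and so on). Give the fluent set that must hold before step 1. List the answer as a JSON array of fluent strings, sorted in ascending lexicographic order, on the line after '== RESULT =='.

Work backward from the goal:
  through step 4 (move(kitchen,store)): drop {at(store)}, keep {key_at(k1,kitchen)}, require {at(kitchen), open(d_kitchen_store)}
    → {at(kitchen), key_at(k1,kitchen), open(d_kitchen_store)}
  through step 3 (move(bay,kitchen)): drop {at(kitchen)}, keep {key_at(k1,kitchen), open(d_kitchen_store)}, require {at(bay), open(d_kitchen_bay)}
    → {at(bay), key_at(k1,kitchen), open(d_kitchen_bay), open(d_kitchen_store)}
  through step 2 (move(kitchen,bay)): drop {at(bay)}, keep {key_at(k1,kitchen), open(d_kitchen_bay), open(d_kitchen_store)}, require {at(kitchen), open(d_kitchen_bay)}
    → {at(kitchen), key_at(k1,kitchen), open(d_kitchen_bay), open(d_kitchen_store)}
  through step 1 (unlock(d_kitchen_bay)): drop {open(d_kitchen_bay)}, keep {at(kitchen), key_at(k1,kitchen), open(d_kitchen_store)}, require {have(k1), locked(d_kitchen_bay)}
    → {at(kitchen), have(k1), key_at(k1,kitchen), locked(d_kitchen_bay), open(d_kitchen_store)}

== RESULT ==
["at(kitchen)", "have(k1)", "key_at(k1,kitchen)", "locked(d_kitchen_bay)", "open(d_kitchen_store)"]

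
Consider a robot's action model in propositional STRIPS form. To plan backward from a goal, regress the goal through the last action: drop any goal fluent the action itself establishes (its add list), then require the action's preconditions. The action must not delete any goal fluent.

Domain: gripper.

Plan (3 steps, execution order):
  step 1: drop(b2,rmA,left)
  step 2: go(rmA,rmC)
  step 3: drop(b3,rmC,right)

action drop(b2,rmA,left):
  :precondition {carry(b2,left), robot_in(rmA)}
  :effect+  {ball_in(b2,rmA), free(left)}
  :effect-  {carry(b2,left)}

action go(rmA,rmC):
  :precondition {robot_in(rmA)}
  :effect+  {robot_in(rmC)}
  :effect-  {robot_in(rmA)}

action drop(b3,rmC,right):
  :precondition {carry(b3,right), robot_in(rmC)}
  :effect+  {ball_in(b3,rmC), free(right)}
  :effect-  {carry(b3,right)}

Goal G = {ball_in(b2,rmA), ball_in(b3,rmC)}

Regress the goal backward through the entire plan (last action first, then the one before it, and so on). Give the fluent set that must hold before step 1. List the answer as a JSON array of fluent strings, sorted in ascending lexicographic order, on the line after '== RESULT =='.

Regress step by step:
  through step 3 (drop(b3,rmC,right)): drop {ball_in(b3,rmC)}, keep {ball_in(b2,rmA)}, require {carry(b3,right), robot_in(rmC)}
    → {ball_in(b2,rmA), carry(b3,right), robot_in(rmC)}
  through step 2 (go(rmA,rmC)): drop {robot_in(rmC)}, keep {ball_in(b2,rmA), carry(b3,right)}, require {robot_in(rmA)}
    → {ball_in(b2,rmA), carry(b3,right), robot_in(rmA)}
  through step 1 (drop(b2,rmA,left)): drop {ball_in(b2,rmA)}, keep {carry(b3,right), robot_in(rmA)}, require {carry(b2,left), robot_in(rmA)}
    → {carry(b2,left), carry(b3,right), robot_in(rmA)}

== RESULT ==
["carry(b2,left)", "carry(b3,right)", "robot_in(rmA)"]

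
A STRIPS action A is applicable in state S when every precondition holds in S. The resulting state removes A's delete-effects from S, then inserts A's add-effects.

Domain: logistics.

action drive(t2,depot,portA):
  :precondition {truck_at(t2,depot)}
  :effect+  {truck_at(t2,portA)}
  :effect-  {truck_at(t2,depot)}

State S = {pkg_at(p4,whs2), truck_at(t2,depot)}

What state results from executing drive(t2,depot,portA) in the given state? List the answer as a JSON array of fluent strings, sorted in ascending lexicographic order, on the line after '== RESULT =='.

Progress:
  pre ⊆ S: {truck_at(t2,depot)} ⊆ S  — applicable
  S \ del = {pkg_at(p4,whs2)}
  ∪ add   = {pkg_at(p4,whs2), truck_at(t2,portA)}

== RESULT ==
["pkg_at(p4,whs2)", "truck_at(t2,portA)"]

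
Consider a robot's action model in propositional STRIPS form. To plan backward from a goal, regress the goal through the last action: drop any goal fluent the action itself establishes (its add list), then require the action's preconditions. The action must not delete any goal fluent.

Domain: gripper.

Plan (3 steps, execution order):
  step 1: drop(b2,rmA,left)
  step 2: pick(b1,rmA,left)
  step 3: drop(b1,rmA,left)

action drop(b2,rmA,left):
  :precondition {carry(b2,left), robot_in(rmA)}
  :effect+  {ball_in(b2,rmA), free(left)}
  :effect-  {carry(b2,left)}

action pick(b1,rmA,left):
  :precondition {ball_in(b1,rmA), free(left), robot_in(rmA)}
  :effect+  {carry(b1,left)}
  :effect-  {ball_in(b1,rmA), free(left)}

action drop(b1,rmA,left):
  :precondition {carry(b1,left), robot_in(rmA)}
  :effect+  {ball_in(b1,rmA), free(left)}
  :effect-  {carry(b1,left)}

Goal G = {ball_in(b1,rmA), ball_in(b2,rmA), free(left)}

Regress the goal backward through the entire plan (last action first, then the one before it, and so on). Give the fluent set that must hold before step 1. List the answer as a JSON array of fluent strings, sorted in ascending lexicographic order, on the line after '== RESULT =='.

Work backward from the goal:
  through step 3 (drop(b1,rmA,left)): drop {ball_in(b1,rmA), free(left)}, keep {ball_in(b2,rmA)}, require {carry(b1,left), robot_in(rmA)}
    → {ball_in(b2,rmA), carry(b1,left), robot_in(rmA)}
  through step 2 (pick(b1,rmA,left)): drop {carry(b1,left)}, keep {ball_in(b2,rmA), robot_in(rmA)}, require {ball_in(b1,rmA), free(left), robot_in(rmA)}
    → {ball_in(b1,rmA), ball_in(b2,rmA), free(left), robot_in(rmA)}
  through step 1 (drop(b2,rmA,left)): drop {ball_in(b2,rmA), free(left)}, keep {ball_in(b1,rmA), robot_in(rmA)}, require {carry(b2,left), robot_in(rmA)}
    → {ball_in(b1,rmA), carry(b2,left), robot_in(rmA)}

== RESULT ==
["ball_in(b1,rmA)", "carry(b2,left)", "robot_in(rmA)"]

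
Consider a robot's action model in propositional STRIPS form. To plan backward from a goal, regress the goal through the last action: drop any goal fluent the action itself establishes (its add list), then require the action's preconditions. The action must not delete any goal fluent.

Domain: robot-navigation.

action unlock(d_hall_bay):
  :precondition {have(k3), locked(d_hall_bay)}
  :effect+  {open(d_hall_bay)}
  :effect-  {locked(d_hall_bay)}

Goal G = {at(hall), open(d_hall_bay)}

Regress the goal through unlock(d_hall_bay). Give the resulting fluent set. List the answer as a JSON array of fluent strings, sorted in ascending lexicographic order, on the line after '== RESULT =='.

Regress:
  G ∩ del = {}  (empty — regression defined)
  G \ add = {at(hall), open(d_hall_bay)} \ {open(d_hall_bay)} = {at(hall)}
  ∪ pre   = {at(hall)} ∪ {have(k3), locked(d_hall_bay)}
          = {at(hall), have(k3), locked(d_hall_bay)}

== RESULT ==
["at(hall)", "have(k3)", "locked(d_hall_bay)"]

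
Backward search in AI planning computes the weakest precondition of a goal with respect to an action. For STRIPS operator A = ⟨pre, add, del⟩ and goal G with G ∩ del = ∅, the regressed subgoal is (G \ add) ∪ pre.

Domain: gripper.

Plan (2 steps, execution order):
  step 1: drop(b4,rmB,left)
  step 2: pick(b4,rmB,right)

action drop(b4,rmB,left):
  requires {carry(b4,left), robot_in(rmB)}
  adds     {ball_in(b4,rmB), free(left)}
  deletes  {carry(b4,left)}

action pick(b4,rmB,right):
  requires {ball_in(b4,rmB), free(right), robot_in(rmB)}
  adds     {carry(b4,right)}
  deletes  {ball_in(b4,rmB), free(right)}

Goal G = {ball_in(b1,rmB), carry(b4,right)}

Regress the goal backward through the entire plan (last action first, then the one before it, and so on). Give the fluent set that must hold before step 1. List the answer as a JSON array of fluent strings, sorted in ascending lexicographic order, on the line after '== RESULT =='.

Regress step by step:
  through step 2 (pick(b4,rmB,right)): drop {carry(b4,right)}, keep {ball_in(b1,rmB)}, require {ball_in(b4,rmB), free(right), robot_in(rmB)}
    → {ball_in(b1,rmB), ball_in(b4,rmB), free(right), robot_in(rmB)}
  through step 1 (drop(b4,rmB,left)): drop {ball_in(b4,rmB)}, keep {ball_in(b1,rmB), free(right), robot_in(rmB)}, require {carry(b4,left), robot_in(rmB)}
    → {ball_in(b1,rmB), carry(b4,left), free(right), robot_in(rmB)}

== RESULT ==
["ball_in(b1,rmB)", "carry(b4,left)", "free(right)", "robot_in(rmB)"]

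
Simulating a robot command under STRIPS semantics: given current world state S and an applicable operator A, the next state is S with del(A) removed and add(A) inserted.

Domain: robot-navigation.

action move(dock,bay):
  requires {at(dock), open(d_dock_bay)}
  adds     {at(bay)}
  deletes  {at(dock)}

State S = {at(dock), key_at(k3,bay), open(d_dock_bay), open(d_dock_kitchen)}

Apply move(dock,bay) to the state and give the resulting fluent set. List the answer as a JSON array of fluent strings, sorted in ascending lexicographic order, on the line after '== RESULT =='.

Progress:
  pre ⊆ S: {at(dock), open(d_dock_bay)} ⊆ S  — applicable
  S \ del = {key_at(k3,bay), open(d_dock_bay), open(d_dock_kitchen)}
  ∪ add   = {at(bay), key_at(k3,bay), open(d_dock_bay), open(d_dock_kitchen)}

== RESULT ==
["at(bay)", "key_at(k3,bay)", "open(d_dock_bay)", "open(d_dock_kitchen)"]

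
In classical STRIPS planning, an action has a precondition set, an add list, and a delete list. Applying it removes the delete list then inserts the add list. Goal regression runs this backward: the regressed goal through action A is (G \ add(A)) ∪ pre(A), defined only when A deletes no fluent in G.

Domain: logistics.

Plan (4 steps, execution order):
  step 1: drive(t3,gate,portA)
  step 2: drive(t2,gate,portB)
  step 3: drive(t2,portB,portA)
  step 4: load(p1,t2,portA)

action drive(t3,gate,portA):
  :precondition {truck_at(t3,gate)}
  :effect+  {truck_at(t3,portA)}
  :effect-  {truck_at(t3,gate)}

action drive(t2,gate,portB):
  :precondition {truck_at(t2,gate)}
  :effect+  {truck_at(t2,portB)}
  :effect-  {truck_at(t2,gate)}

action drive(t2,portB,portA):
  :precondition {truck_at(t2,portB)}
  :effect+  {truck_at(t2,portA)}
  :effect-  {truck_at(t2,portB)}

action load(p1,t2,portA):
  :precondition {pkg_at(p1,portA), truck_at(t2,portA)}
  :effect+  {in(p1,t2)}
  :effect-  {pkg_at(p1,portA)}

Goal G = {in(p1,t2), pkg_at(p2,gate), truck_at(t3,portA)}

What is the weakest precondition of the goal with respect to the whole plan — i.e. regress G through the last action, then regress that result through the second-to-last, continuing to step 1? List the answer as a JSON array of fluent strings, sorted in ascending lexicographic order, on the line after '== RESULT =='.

Regress step by step:
  through step 4 (load(p1,t2,portA)): drop {in(p1,t2)}, keep {pkg_at(p2,gate), truck_at(t3,portA)}, require {pkg_at(p1,portA), truck_at(t2,portA)}
    → {pkg_at(p1,portA), pkg_at(p2,gate), truck_at(t2,portA), truck_at(t3,portA)}
  through step 3 (drive(t2,portB,portA)): drop {truck_at(t2,portA)}, keep {pkg_at(p1,portA), pkg_at(p2,gate), truck_at(t3,portA)}, require {truck_at(t2,portB)}
    → {pkg_at(p1,portA), pkg_at(p2,gate), truck_at(t2,portB), truck_at(t3,portA)}
  through step 2 (drive(t2,gate,portB)): drop {truck_at(t2,portB)}, keep {pkg_at(p1,portA), pkg_at(p2,gate), truck_at(t3,portA)}, require {truck_at(t2,gate)}
    → {pkg_at(p1,portA), pkg_at(p2,gate), truck_at(t2,gate), truck_at(t3,portA)}
  through step 1 (drive(t3,gate,portA)): drop {truck_at(t3,portA)}, keep {pkg_at(p1,portA), pkg_at(p2,gate), truck_at(t2,gate)}, require {truck_at(t3,gate)}
    → {pkg_at(p1,portA), pkg_at(p2,gate), truck_at(t2,gate), truck_at(t3,gate)}

== RESULT ==
["pkg_at(p1,portA)", "pkg_at(p2,gate)", "truck_at(t2,gate)", "truck_at(t3,gate)"]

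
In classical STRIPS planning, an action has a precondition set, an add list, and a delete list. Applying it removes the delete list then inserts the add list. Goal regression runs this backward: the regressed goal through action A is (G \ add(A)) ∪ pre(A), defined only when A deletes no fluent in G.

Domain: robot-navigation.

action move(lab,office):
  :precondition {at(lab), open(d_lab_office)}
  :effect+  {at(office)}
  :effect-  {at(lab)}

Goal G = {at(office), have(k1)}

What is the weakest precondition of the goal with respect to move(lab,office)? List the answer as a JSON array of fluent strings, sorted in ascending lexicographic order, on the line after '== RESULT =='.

Regress:
  G ∩ del = {}  (empty — regression defined)
  G \ add = {at(office), have(k1)} \ {at(office)} = {have(k1)}
  ∪ pre   = {have(k1)} ∪ {at(lab), open(d_lab_office)}
          = {at(lab), have(k1), open(d_lab_office)}

== RESULT ==
["at(lab)", "have(k1)", "open(d_lab_office)"]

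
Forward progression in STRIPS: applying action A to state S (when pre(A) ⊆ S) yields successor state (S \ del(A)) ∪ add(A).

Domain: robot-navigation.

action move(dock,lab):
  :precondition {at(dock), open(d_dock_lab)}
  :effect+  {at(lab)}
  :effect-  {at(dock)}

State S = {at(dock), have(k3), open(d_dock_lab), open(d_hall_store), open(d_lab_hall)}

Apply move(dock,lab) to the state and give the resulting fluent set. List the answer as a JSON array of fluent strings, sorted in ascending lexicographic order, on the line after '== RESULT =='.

Compute (S \ del) ∪ add:
  pre ⊆ S: {at(dock), open(d_dock_lab)} ⊆ S  — applicable
  S \ del = {have(k3), open(d_dock_lab), open(d_hall_store), open(d_lab_hall)}
  ∪ add   = {at(lab), have(k3), open(d_dock_lab), open(d_hall_store), open(d_lab_hall)}

== RESULT ==
["at(lab)", "have(k3)", "open(d_dock_lab)", "open(d_hall_store)", "open(d_lab_hall)"]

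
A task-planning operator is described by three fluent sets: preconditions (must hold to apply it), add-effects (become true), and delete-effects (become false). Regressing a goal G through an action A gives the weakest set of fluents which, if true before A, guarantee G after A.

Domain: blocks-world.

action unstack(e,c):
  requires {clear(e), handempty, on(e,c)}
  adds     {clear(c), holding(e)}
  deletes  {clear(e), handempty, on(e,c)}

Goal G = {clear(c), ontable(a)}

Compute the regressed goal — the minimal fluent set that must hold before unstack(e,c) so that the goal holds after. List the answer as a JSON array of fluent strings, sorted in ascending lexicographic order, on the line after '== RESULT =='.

Regress:
  G ∩ del = {}  (empty — regression defined)
  G \ add = {clear(c), ontable(a)} \ {clear(c), holding(e)} = {ontable(a)}
  ∪ pre   = {ontable(a)} ∪ {clear(e), handempty, on(e,c)}
          = {clear(e), handempty, on(e,c), ontable(a)}

== RESULT ==
["clear(e)", "handempty", "on(e,c)", "ontable(a)"]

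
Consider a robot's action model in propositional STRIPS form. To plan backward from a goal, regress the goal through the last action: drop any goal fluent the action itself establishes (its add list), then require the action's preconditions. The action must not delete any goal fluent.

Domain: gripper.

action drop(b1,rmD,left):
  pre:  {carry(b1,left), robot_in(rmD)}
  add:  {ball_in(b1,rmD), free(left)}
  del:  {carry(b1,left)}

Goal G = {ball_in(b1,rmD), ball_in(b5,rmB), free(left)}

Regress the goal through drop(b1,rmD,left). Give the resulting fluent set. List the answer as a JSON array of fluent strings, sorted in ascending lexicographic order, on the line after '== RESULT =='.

Regress:
  G ∩ del = {}  (empty — regression defined)
  G \ add = {ball_in(b1,rmD), ball_in(b5,rmB), free(left)} \ {ball_in(b1,rmD), free(left)} = {ball_in(b5,rmB)}
  ∪ pre   = {ball_in(b5,rmB)} ∪ {carry(b1,left), robot_in(rmD)}
          = {ball_in(b5,rmB), carry(b1,left), robot_in(rmD)}

== RESULT ==
["ball_in(b5,rmB)", "carry(b1,left)", "robot_in(rmD)"]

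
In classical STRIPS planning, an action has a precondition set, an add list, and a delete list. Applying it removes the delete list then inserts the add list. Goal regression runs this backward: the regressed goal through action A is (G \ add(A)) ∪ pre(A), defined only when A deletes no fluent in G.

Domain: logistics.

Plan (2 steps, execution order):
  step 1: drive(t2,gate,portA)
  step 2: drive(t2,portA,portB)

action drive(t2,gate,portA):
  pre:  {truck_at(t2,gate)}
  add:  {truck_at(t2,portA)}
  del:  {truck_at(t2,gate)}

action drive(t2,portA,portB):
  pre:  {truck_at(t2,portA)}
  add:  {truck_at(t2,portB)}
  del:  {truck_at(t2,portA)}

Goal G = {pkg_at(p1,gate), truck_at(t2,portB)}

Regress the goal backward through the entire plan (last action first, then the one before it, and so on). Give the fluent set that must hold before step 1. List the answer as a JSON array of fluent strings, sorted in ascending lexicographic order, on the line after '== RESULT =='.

Work backward from the goal:
  through step 2 (drive(t2,portA,portB)): drop {truck_at(t2,portB)}, keep {pkg_at(p1,gate)}, require {truck_at(t2,portA)}
    → {pkg_at(p1,gate), truck_at(t2,portA)}
  through step 1 (drive(t2,gate,portA)): drop {truck_at(t2,portA)}, keep {pkg_at(p1,gate)}, require {truck_at(t2,gate)}
    → {pkg_at(p1,gate), truck_at(t2,gate)}

== RESULT ==
["pkg_at(p1,gate)", "truck_at(t2,gate)"]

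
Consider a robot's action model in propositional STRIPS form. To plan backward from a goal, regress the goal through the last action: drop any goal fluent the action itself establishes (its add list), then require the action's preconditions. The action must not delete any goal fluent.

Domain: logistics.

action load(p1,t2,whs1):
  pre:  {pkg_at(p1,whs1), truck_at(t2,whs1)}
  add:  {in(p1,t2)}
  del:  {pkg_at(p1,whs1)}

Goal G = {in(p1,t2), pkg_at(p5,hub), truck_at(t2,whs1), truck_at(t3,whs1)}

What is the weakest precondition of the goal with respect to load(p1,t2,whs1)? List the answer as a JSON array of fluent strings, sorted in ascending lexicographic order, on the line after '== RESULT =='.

Compute (G \ add) ∪ pre:
  G ∩ del = {}  (empty — regression defined)
  G \ add = {in(p1,t2), pkg_at(p5,hub), truck_at(t2,whs1), truck_at(t3,whs1)} \ {in(p1,t2)} = {pkg_at(p5,hub), truck_at(t2,whs1), truck_at(t3,whs1)}
  ∪ pre   = {pkg_at(p5,hub), truck_at(t2,whs1), truck_at(t3,whs1)} ∪ {pkg_at(p1,whs1), truck_at(t2,whs1)}
          = {pkg_at(p1,whs1), pkg_at(p5,hub), truck_at(t2,whs1), truck_at(t3,whs1)}

== RESULT ==
["pkg_at(p1,whs1)", "pkg_at(p5,hub)", "truck_at(t2,whs1)", "truck_at(t3,whs1)"]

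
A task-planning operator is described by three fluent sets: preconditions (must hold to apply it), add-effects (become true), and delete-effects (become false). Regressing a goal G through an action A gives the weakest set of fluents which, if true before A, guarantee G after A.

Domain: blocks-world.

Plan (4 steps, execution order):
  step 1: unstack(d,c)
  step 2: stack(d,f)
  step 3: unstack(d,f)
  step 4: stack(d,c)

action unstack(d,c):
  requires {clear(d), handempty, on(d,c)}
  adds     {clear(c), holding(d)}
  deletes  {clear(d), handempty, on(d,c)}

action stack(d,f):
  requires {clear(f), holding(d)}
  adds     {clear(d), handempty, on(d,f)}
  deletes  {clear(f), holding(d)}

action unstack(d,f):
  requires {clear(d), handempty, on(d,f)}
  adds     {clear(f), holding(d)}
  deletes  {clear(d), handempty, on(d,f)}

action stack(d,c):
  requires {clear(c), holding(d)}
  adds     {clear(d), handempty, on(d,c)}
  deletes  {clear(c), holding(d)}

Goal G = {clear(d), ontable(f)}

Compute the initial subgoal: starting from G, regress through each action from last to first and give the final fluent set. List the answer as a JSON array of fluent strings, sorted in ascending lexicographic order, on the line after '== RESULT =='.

Regress step by step:
  through step 4 (stack(d,c)): drop {clear(d)}, keep {ontable(f)}, require {clear(c), holding(d)}
    → {clear(c), holding(d), ontable(f)}
  through step 3 (unstack(d,f)): drop {holding(d)}, keep {clear(c), ontable(f)}, require {clear(d), handempty, on(d,f)}
    → {clear(c), clear(d), handempty, on(d,f), ontable(f)}
  through step 2 (stack(d,f)): drop {clear(d), handempty, on(d,f)}, keep {clear(c), ontable(f)}, require {clear(f), holding(d)}
    → {clear(c), clear(f), holding(d), ontable(f)}
  through step 1 (unstack(d,c)): drop {clear(c), holding(d)}, keep {clear(f), ontable(f)}, require {clear(d), handempty, on(d,c)}
    → {clear(d), clear(f), handempty, on(d,c), ontable(f)}

== RESULT ==
["clear(d)", "clear(f)", "handempty", "on(d,c)", "ontable(f)"]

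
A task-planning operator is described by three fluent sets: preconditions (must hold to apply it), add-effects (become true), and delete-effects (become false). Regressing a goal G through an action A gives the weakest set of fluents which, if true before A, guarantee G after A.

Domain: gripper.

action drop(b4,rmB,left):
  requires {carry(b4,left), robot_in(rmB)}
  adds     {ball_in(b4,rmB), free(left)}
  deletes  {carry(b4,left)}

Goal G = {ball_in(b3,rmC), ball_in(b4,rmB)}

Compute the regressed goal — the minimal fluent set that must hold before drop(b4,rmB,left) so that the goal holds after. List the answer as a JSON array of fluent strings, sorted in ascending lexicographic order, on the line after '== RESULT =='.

Compute (G \ add) ∪ pre:
  G ∩ del = {}  (empty — regression defined)
  G \ add = {ball_in(b3,rmC), ball_in(b4,rmB)} \ {ball_in(b4,rmB), free(left)} = {ball_in(b3,rmC)}
  ∪ pre   = {ball_in(b3,rmC)} ∪ {carry(b4,left), robot_in(rmB)}
          = {ball_in(b3,rmC), carry(b4,left), robot_in(rmB)}

== RESULT ==
["ball_in(b3,rmC)", "carry(b4,left)", "robot_in(rmB)"]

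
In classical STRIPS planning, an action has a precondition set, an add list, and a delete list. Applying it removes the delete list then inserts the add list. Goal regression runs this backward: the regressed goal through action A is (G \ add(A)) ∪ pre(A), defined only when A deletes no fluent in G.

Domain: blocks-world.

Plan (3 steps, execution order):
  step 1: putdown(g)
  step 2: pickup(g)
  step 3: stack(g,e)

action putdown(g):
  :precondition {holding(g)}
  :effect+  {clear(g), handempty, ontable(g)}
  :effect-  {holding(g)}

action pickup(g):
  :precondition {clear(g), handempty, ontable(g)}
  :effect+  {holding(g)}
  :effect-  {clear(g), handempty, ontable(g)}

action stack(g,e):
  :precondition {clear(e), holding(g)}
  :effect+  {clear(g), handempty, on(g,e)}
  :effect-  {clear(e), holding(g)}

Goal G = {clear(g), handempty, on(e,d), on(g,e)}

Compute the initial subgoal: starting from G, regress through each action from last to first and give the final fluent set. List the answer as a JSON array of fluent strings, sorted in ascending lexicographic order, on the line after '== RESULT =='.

Work backward from the goal:
  through step 3 (stack(g,e)): drop {clear(g), handempty, on(g,e)}, keep {on(e,d)}, require {clear(e), holding(g)}
    → {clear(e), holding(g), on(e,d)}
  through step 2 (pickup(g)): drop {holding(g)}, keep {clear(e), on(e,d)}, require {clear(g), handempty, ontable(g)}
    → {clear(e), clear(g), handempty, on(e,d), ontable(g)}
  through step 1 (putdown(g)): drop {clear(g), handempty, ontable(g)}, keep {clear(e), on(e,d)}, require {holding(g)}
    → {clear(e), holding(g), on(e,d)}

== RESULT ==
["clear(e)", "holding(g)", "on(e,d)"]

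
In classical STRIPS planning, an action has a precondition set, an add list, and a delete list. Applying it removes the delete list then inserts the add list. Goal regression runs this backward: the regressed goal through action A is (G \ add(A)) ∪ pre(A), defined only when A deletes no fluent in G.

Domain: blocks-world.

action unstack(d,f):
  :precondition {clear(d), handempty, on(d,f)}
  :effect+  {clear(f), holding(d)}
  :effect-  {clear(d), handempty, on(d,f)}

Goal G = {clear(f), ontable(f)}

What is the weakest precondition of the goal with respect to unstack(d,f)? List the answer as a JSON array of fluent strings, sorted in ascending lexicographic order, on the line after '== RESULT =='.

Compute (G \ add) ∪ pre:
  G ∩ del = {}  (empty — regression defined)
  G \ add = {clear(f), ontable(f)} \ {clear(f), holding(d)} = {ontable(f)}
  ∪ pre   = {ontable(f)} ∪ {clear(d), handempty, on(d,f)}
          = {clear(d), handempty, on(d,f), ontable(f)}

== RESULT ==
["clear(d)", "handempty", "on(d,f)", "ontable(f)"]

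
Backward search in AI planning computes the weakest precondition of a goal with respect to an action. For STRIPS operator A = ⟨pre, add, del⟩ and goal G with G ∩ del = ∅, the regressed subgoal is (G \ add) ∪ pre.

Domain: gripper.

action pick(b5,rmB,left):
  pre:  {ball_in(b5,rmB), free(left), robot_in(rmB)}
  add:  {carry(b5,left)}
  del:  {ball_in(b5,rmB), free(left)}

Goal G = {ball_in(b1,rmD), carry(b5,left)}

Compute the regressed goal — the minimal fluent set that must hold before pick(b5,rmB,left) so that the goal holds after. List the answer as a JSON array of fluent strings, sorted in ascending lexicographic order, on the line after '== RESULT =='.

Regress:
  G ∩ del = {}  (empty — regression defined)
  G \ add = {ball_in(b1,rmD), carry(b5,left)} \ {carry(b5,left)} = {ball_in(b1,rmD)}
  ∪ pre   = {ball_in(b1,rmD)} ∪ {ball_in(b5,rmB), free(left), robot_in(rmB)}
          = {ball_in(b1,rmD), ball_in(b5,rmB), free(left), robot_in(rmB)}

== RESULT ==
["ball_in(b1,rmD)", "ball_in(b5,rmB)", "free(left)", "robot_in(rmB)"]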